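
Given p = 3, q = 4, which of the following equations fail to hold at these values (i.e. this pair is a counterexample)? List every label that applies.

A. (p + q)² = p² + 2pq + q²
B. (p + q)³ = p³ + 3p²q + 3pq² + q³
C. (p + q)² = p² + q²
C

Evaluating each claim at the given values:
A. LHS = 49, RHS = 49 → holds here (LHS = RHS)
B. LHS = 343, RHS = 343 → holds here (LHS = RHS)
C. LHS = 49, RHS = 25 → fails here (LHS ≠ RHS)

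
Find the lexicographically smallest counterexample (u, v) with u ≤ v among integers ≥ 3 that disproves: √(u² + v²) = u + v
Substituting (3, 3) into the claim:
LHS = √(3² + 3²) = 3·√(2) ≈ 4.243
RHS = 3 + 3 = 6

Since LHS ≠ RHS, this pair disproves the claim, and no lexicographically smaller pair (u ≤ v, integers ≥ 3) does.

For instance (4, 10) is also a counterexample (LHS = 2·√(29) ≈ 10.77, RHS = 14), but it's lexicographically larger.

Answer: (u, v) = (3, 3)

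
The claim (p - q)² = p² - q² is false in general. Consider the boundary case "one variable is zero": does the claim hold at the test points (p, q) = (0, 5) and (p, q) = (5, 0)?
Only at (5, 0)

At (0, 5): LHS = 25 ≠ RHS = -25
At (5, 0): LHS = 25, RHS = 25 → equal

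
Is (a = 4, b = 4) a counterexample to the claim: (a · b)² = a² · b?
Substituting a = 4, b = 4:
LHS = (4 · 4)² = 256
RHS = 4² · 4 = 64

Since LHS ≠ RHS, this pair disproves the claim.

Answer: Yes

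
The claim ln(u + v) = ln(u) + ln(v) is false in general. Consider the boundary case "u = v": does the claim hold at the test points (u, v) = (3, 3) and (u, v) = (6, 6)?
At (3, 3): LHS = ln(6) ≈ 1.792 ≠ RHS = 2·ln(3) ≈ 2.197
At (6, 6): LHS = ln(12) ≈ 2.485 ≠ RHS = 2·ln(6) ≈ 3.584

Answer: No, fails at both test points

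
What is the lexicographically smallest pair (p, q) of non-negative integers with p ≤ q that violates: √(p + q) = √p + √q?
At (0, 2): both sides equal √(2) ≈ 1.414, so it holds there.

Substituting (1, 1) into the claim:
LHS = √(1 + 1) = √(2) ≈ 1.414
RHS = √1 + √1 = 2

Since LHS ≠ RHS, this pair disproves the claim, and no lexicographically smaller pair (p ≤ q, non-negative integers) does.

For instance (4, 4) is also a counterexample (LHS = 2·√(2) ≈ 2.828, RHS = 4), but it's lexicographically larger.

Answer: (p, q) = (1, 1)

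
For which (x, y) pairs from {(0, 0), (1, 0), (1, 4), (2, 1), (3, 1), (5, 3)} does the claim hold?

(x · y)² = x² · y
(0, 0), (1, 0), (2, 1), (3, 1)

Testing each pair:
(0, 0): LHS = 0, RHS = 0 → holds
(1, 0): LHS = 0, RHS = 0 → holds
(1, 4): LHS = 16, RHS = 4 → fails
(2, 1): LHS = 4, RHS = 4 → holds
(3, 1): LHS = 9, RHS = 9 → holds
(5, 3): LHS = 225, RHS = 75 → fails

4 of 6 pairs satisfy the claim.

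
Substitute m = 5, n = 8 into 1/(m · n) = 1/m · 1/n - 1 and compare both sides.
LHS = 1/(5 · 8) = 1/40
RHS = 1/5 · 1/8 - 1 = -39/40

LHS ≠ RHS, so the equation does not hold here.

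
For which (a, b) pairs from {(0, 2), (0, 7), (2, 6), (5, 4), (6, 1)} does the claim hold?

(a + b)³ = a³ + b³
Testing each pair:
(0, 2): LHS = 8, RHS = 8 → holds
(0, 7): LHS = 343, RHS = 343 → holds
(2, 6): LHS = 512, RHS = 224 → fails
(5, 4): LHS = 729, RHS = 189 → fails
(6, 1): LHS = 343, RHS = 217 → fails

2 of 5 pairs satisfy the claim.

Answer: (0, 2), (0, 7)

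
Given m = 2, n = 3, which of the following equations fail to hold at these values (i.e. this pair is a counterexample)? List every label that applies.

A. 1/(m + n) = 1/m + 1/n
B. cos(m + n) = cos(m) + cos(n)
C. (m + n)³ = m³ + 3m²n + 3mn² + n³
Evaluating each claim at the given values:
A. LHS = 1/5, RHS = 5/6 → fails here (LHS ≠ RHS)
B. LHS = cos(5) ≈ 0.2837, RHS = cos(3) + cos(2) ≈ -1.406 → fails here (LHS ≠ RHS)
C. LHS = 125, RHS = 125 → holds here (LHS = RHS)

Answer: A, B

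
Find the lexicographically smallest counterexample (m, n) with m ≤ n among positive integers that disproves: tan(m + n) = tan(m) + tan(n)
(m, n) = (1, 1)

Substituting (1, 1) into the claim:
LHS = tan(1 + 1) = tan(2) ≈ -2.185
RHS = tan(1) + tan(1) = 2·tan(1) ≈ 3.115

Since LHS ≠ RHS, this pair disproves the claim, and no lexicographically smaller pair (m ≤ n, positive integers) does.

For instance (1, 7) is also a counterexample (LHS = tan(8) ≈ -6.8, RHS = tan(7) + tan(1) ≈ 2.429), but it's lexicographically larger.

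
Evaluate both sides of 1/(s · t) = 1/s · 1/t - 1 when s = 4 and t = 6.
LHS = 1/(4 · 6) = 1/24
RHS = 1/4 · 1/6 - 1 = -23/24

LHS ≠ RHS, so the equation does not hold here.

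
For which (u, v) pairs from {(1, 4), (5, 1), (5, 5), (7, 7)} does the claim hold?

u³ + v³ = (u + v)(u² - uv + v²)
Testing each pair:
(1, 4): LHS = 65, RHS = 65 → holds
(5, 1): LHS = 126, RHS = 126 → holds
(5, 5): LHS = 250, RHS = 250 → holds
(7, 7): LHS = 686, RHS = 686 → holds

Every pair satisfies the claim.

Answer: All pairs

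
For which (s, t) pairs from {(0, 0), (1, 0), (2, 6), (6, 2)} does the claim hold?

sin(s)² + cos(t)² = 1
Testing each pair:
(0, 0): LHS = 1, RHS = 1 → holds
(1, 0): LHS = sin(1)² + 1 ≈ 1.708, RHS = 1 → fails
(2, 6): LHS = sin(2)² + cos(6)² ≈ 1.749, RHS = 1 → fails
(6, 2): LHS = sin(6)² + cos(2)² ≈ 0.2513, RHS = 1 → fails

1 of 4 pairs satisfies the claim.

Answer: (0, 0)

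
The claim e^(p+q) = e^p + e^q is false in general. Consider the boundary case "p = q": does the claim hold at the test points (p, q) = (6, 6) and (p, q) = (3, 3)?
At (6, 6): LHS = e^12 ≈ 162754.8 ≠ RHS = 2·e^6 ≈ 806.9
At (3, 3): LHS = e^6 ≈ 403.4 ≠ RHS = 2·e^3 ≈ 40.17

Answer: No, fails at both test points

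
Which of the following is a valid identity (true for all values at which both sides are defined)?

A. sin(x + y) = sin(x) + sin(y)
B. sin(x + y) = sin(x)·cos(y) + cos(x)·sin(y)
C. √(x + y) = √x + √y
B

A: fails at (2, 4) — LHS = sin(6) ≈ -0.2794, RHS = sin(4) + sin(2) ≈ 0.1525.
B: holds — e.g. at (1, 3), both sides equal sin(4) ≈ -0.7568.
C: fails at (2, 3) — LHS = √(5) ≈ 2.236, RHS = √(2) + √(3) ≈ 3.146.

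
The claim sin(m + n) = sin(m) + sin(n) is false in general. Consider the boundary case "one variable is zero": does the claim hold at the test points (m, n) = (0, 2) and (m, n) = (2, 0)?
At (0, 2): LHS = sin(2) ≈ 0.9093, RHS = sin(2) ≈ 0.9093 → equal
At (2, 0): LHS = sin(2) ≈ 0.9093, RHS = sin(2) ≈ 0.9093 → equal

So the claim does hold at both of these boundary points, even though it is not an identity.

Answer: Yes, holds at both test points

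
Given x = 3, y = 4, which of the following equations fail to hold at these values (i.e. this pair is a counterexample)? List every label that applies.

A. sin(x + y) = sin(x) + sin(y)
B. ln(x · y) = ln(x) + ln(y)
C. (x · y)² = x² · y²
Evaluating each claim at the given values:
A. LHS = sin(7) ≈ 0.657, RHS = sin(4) + sin(3) ≈ -0.6157 → fails here (LHS ≠ RHS)
B. LHS = ln(12) ≈ 2.485, RHS = ln(3) + ln(4) ≈ 2.485 → holds here (LHS = RHS)
C. LHS = 144, RHS = 144 → holds here (LHS = RHS)

Answer: A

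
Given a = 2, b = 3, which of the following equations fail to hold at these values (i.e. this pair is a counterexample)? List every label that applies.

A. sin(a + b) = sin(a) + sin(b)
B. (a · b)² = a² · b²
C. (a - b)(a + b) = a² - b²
Evaluating each claim at the given values:
A. LHS = sin(5) ≈ -0.9589, RHS = sin(3) + sin(2) ≈ 1.05 → fails here (LHS ≠ RHS)
B. LHS = 36, RHS = 36 → holds here (LHS = RHS)
C. LHS = -5, RHS = -5 → holds here (LHS = RHS)

Answer: A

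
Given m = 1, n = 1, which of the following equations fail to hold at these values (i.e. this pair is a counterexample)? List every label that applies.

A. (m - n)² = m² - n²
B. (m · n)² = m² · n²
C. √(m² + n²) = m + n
Evaluating each claim at the given values:
A. LHS = 0, RHS = 0 → holds here (LHS = RHS)
B. LHS = 1, RHS = 1 → holds here (LHS = RHS)
C. LHS = √(2) ≈ 1.414, RHS = 2 → fails here (LHS ≠ RHS)

Answer: C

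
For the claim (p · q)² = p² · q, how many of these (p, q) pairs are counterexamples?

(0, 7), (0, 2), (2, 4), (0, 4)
Testing each pair:
(0, 7): LHS = 0, RHS = 0 → satisfies claim
(0, 2): LHS = 0, RHS = 0 → satisfies claim
(2, 4): LHS = 64, RHS = 16 → counterexample
(0, 4): LHS = 0, RHS = 0 → satisfies claim

That makes 1 counterexample.

Answer: 1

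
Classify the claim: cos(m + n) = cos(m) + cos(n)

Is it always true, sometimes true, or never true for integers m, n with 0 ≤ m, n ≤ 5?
The claim fails for every pair in the range. For instance at (m, n) = (0, 3): LHS = cos(3) ≈ -0.99, RHS = cos(3) + 1 ≈ 0.01001.

Answer: Never true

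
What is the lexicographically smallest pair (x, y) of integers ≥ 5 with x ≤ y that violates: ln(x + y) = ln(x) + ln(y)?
Substituting (5, 5) into the claim:
LHS = ln(5 + 5) = ln(10) ≈ 2.303
RHS = ln(5) + ln(5) = 2·ln(5) ≈ 3.219

Since LHS ≠ RHS, this pair disproves the claim, and no lexicographically smaller pair (x ≤ y, integers ≥ 5) does.

For instance (10, 12) is also a counterexample (LHS = ln(22) ≈ 3.091, RHS = ln(10) + ln(12) ≈ 4.787), but it's lexicographically larger.

Answer: (x, y) = (5, 5)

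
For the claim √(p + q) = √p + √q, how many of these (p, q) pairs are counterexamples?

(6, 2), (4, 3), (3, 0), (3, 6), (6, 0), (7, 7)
Testing each pair:
(6, 2): LHS = 2·√(2) ≈ 2.828, RHS = √(2) + √(6) ≈ 3.864 → counterexample
(4, 3): LHS = √(7) ≈ 2.646, RHS = √(3) + 2 ≈ 3.732 → counterexample
(3, 0): LHS = √(3) ≈ 1.732, RHS = √(3) ≈ 1.732 → satisfies claim
(3, 6): LHS = 3, RHS = √(3) + √(6) ≈ 4.182 → counterexample
(6, 0): LHS = √(6) ≈ 2.449, RHS = √(6) ≈ 2.449 → satisfies claim
(7, 7): LHS = √(14) ≈ 3.742, RHS = 2·√(7) ≈ 5.292 → counterexample

That makes 4 counterexamples.

Answer: 4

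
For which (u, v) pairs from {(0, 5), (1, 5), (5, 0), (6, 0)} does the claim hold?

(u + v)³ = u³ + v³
Testing each pair:
(0, 5): LHS = 125, RHS = 125 → holds
(1, 5): LHS = 216, RHS = 126 → fails
(5, 0): LHS = 125, RHS = 125 → holds
(6, 0): LHS = 216, RHS = 216 → holds

3 of 4 pairs satisfy the claim.

Answer: (0, 5), (5, 0), (6, 0)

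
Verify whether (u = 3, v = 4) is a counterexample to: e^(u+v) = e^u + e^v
Yes

Substituting u = 3, v = 4:
LHS = e^(3+4) = e^7 ≈ 1097
RHS = e^3 + e^4 ≈ 74.68

Since LHS ≠ RHS, this pair disproves the claim.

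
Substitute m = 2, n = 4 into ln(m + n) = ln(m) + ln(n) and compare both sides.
LHS = ln(2 + 4) = ln(6) ≈ 1.792
RHS = ln(2) + ln(4) ≈ 2.079

LHS ≠ RHS (they differ by about 0.2877), so the equation does not hold here.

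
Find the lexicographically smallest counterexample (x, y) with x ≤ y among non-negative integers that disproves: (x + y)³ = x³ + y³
(x, y) = (1, 1)

At (0, 3): both sides equal 27, so it holds there.
At (0, 4): both sides equal 64, so it holds there.

Substituting (1, 1) into the claim:
LHS = (1 + 1)³ = 8
RHS = 1³ + 1³ = 2

Since LHS ≠ RHS, this pair disproves the claim, and no lexicographically smaller pair (x ≤ y, non-negative integers) does.

For instance (2, 3) is also a counterexample (LHS = 125, RHS = 35), but it's lexicographically larger.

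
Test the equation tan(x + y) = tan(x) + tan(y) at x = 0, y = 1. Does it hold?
Holds

Substituting x = 0, y = 1:

LHS = tan(0 + 1) = tan(1) ≈ 1.557
RHS = tan(0) + tan(1) = tan(1) ≈ 1.557

LHS = RHS, so the equation holds at this point.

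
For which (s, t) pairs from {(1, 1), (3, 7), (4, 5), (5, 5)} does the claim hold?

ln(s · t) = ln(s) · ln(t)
(1, 1)

Testing each pair:
(1, 1): LHS = 0, RHS = 0 → holds
(3, 7): LHS = ln(21) ≈ 3.045, RHS = ln(3)·ln(7) ≈ 2.138 → fails
(4, 5): LHS = ln(20) ≈ 2.996, RHS = ln(4)·ln(5) ≈ 2.231 → fails
(5, 5): LHS = ln(25) ≈ 3.219, RHS = ln(5)² ≈ 2.59 → fails

1 of 4 pairs satisfies the claim.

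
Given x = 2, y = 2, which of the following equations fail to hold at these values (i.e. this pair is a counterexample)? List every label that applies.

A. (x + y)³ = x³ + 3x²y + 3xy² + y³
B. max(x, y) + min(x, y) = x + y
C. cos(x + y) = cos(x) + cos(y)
Evaluating each claim at the given values:
A. LHS = 64, RHS = 64 → holds here (LHS = RHS)
B. LHS = 4, RHS = 4 → holds here (LHS = RHS)
C. LHS = cos(4) ≈ -0.6536, RHS = 2·cos(2) ≈ -0.8323 → fails here (LHS ≠ RHS)

Answer: C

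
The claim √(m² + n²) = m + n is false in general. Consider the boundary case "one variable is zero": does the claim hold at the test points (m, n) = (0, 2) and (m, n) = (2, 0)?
Yes, holds at both test points

At (0, 2): LHS = 2, RHS = 2 → equal
At (2, 0): LHS = 2, RHS = 2 → equal

So the claim does hold at both of these boundary points, even though it is not an identity.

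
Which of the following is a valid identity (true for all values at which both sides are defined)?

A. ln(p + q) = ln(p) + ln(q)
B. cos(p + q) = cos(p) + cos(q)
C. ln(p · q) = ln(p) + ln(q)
C

A: fails at (6, 7) — LHS = ln(13) ≈ 2.565, RHS = ln(6) + ln(7) ≈ 3.738.
B: fails at (5, 5) — LHS = cos(10) ≈ -0.8391, RHS = 2·cos(5) ≈ 0.5673.
C: holds — e.g. at (3, 4), both sides equal ln(12) ≈ 2.485.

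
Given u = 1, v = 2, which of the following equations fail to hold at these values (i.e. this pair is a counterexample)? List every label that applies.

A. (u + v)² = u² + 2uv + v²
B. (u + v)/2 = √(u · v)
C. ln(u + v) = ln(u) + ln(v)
Evaluating each claim at the given values:
A. LHS = 9, RHS = 9 → holds here (LHS = RHS)
B. LHS = 3/2, RHS = √(2) ≈ 1.414 → fails here (LHS ≠ RHS)
C. LHS = ln(3) ≈ 1.099, RHS = ln(2) ≈ 0.6931 → fails here (LHS ≠ RHS)

Answer: B, C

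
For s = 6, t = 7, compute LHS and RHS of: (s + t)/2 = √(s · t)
LHS = (6 + 7)/2 = 13/2
RHS = √(6 · 7) = √(42) ≈ 6.481

LHS ≠ RHS (they differ by about 0.01926), so the equation does not hold here.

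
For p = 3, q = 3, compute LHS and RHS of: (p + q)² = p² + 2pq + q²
LHS = (3 + 3)² = 36
RHS = 3² + 2·3·3 + 3² = 36

LHS = RHS: the two sides agree.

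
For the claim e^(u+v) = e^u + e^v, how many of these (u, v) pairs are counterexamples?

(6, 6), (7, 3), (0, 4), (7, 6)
4

Testing each pair:
(6, 6): LHS = e^12 ≈ 162754.8, RHS = 2·e^6 ≈ 806.9 → counterexample
(7, 3): LHS = e^10 ≈ 22026.5, RHS = e^3 + e^7 ≈ 1117 → counterexample
(0, 4): LHS = e^4 ≈ 54.6, RHS = 1 + e^4 ≈ 55.6 → counterexample
(7, 6): LHS = e^13 ≈ 442413.4, RHS = e^6 + e^7 ≈ 1500 → counterexample

That makes 4 counterexamples.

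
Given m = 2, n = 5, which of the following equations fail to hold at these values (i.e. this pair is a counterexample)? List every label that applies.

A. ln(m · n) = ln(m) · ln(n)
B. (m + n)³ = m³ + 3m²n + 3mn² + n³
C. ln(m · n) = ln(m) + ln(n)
Evaluating each claim at the given values:
A. LHS = ln(10) ≈ 2.303, RHS = ln(2)·ln(5) ≈ 1.116 → fails here (LHS ≠ RHS)
B. LHS = 343, RHS = 343 → holds here (LHS = RHS)
C. LHS = ln(10) ≈ 2.303, RHS = ln(2) + ln(5) ≈ 2.303 → holds here (LHS = RHS)

Answer: A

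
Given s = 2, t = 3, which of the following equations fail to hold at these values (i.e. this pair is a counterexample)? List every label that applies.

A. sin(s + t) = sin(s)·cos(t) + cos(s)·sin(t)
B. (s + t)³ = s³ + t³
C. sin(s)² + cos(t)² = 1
B, C

Evaluating each claim at the given values:
A. LHS = sin(5) ≈ -0.9589, RHS = sin(2)·cos(3) + sin(3)·cos(2) ≈ -0.9589 → holds here (LHS = RHS)
B. LHS = 125, RHS = 35 → fails here (LHS ≠ RHS)
C. LHS = sin(2)² + cos(3)² ≈ 1.807, RHS = 1 → fails here (LHS ≠ RHS)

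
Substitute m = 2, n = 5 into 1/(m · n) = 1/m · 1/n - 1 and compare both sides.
LHS = 1/(2 · 5) = 1/10
RHS = 1/2 · 1/5 - 1 = -9/10

LHS ≠ RHS, so the equation does not hold here.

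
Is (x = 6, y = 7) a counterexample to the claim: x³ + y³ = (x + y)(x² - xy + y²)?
Substituting x = 6, y = 7:
LHS = 6³ + 7³ = 559
RHS = (6 + 7)(6² - 6·7 + 7²) = 559

The sides agree, so this pair does not disprove the claim.

Answer: No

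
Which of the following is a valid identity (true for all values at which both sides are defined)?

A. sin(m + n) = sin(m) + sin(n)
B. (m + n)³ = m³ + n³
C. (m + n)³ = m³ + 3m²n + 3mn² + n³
A: fails at (3, 5) — LHS = sin(8) ≈ 0.9894, RHS = sin(5) + sin(3) ≈ -0.8178.
B: fails at (1, 2) — LHS = 27, RHS = 9.
C: holds — e.g. at (0, 1), both sides equal 1.

Answer: C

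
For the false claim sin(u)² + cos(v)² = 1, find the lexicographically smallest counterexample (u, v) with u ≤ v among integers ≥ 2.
(u, v) = (2, 3)

Substituting (2, 3) into the claim:
LHS = sin(2)² + cos(3)² ≈ 1.807
RHS = 1

Since LHS ≠ RHS, this pair disproves the claim, and no lexicographically smaller pair (u ≤ v, integers ≥ 2) does.

For instance (5, 6) is also a counterexample (LHS = sin(5)² + cos(6)² ≈ 1.841, RHS = 1), but it's lexicographically larger.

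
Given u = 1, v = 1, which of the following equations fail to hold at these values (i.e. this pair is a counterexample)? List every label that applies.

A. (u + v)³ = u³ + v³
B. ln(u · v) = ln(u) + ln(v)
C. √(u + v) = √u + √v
Evaluating each claim at the given values:
A. LHS = 8, RHS = 2 → fails here (LHS ≠ RHS)
B. LHS = 0, RHS = 0 → holds here (LHS = RHS)
C. LHS = √(2) ≈ 1.414, RHS = 2 → fails here (LHS ≠ RHS)

Answer: A, C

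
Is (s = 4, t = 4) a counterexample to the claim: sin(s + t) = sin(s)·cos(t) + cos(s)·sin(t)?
Substituting s = 4, t = 4:
LHS = sin(4 + 4) = sin(8) ≈ 0.9894
RHS = sin(4)·cos(4) + cos(4)·sin(4) = 2·sin(4)·cos(4) ≈ 0.9894

The sides agree, so this pair does not disprove the claim.

Answer: No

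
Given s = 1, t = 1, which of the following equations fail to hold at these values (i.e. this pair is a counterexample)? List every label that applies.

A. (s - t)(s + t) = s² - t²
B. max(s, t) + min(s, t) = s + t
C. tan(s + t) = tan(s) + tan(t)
Evaluating each claim at the given values:
A. LHS = 0, RHS = 0 → holds here (LHS = RHS)
B. LHS = 2, RHS = 2 → holds here (LHS = RHS)
C. LHS = tan(2) ≈ -2.185, RHS = 2·tan(1) ≈ 3.115 → fails here (LHS ≠ RHS)

Answer: C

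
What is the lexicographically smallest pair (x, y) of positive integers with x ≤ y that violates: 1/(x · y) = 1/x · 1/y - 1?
(x, y) = (1, 1)

Substituting (1, 1) into the claim:
LHS = 1/(1 · 1) = 1
RHS = 1/1 · 1/1 - 1 = 0

Since LHS ≠ RHS, this pair disproves the claim, and no lexicographically smaller pair (x ≤ y, positive integers) does.

For instance (6, 8) is also a counterexample (LHS = 1/48, RHS = -47/48), but it's lexicographically larger.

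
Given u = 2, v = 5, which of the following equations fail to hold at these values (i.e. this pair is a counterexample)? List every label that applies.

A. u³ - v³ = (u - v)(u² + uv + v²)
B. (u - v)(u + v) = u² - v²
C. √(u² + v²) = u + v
C

Evaluating each claim at the given values:
A. LHS = -117, RHS = -117 → holds here (LHS = RHS)
B. LHS = -21, RHS = -21 → holds here (LHS = RHS)
C. LHS = √(29) ≈ 5.385, RHS = 7 → fails here (LHS ≠ RHS)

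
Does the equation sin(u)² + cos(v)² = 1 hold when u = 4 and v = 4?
Holds

Substituting u = 4, v = 4:

LHS = sin(4)² + cos(4)² = 1
RHS = 1

LHS = RHS, so the equation holds at this point.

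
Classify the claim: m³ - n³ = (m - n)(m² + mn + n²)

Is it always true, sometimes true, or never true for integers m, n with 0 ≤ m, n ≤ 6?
The identity holds for every pair in the range. For instance at (m, n) = (2, 1): both sides equal 7.

Answer: Always true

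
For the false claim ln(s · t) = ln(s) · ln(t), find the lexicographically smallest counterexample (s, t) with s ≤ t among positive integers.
(s, t) = (1, 2)

Substituting (1, 2) into the claim:
LHS = ln(1 · 2) = ln(2) ≈ 0.6931
RHS = ln(1) · ln(2) = 0

Since LHS ≠ RHS, this pair disproves the claim, and no lexicographically smaller pair (s ≤ t, positive integers) does.

For instance (1, 3) is also a counterexample (LHS = ln(3) ≈ 1.099, RHS = 0), but it's lexicographically larger.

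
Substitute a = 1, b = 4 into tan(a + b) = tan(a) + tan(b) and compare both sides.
LHS = tan(1 + 4) = tan(5) ≈ -3.381
RHS = tan(1) + tan(4) ≈ 2.715

LHS ≠ RHS (they differ by about 6.096), so the equation does not hold here.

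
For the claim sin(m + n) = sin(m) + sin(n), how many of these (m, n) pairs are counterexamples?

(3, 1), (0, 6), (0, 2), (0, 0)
Testing each pair:
(3, 1): LHS = sin(4) ≈ -0.7568, RHS = sin(3) + sin(1) ≈ 0.9826 → counterexample
(0, 6): LHS = sin(6) ≈ -0.2794, RHS = sin(6) ≈ -0.2794 → satisfies claim
(0, 2): LHS = sin(2) ≈ 0.9093, RHS = sin(2) ≈ 0.9093 → satisfies claim
(0, 0): LHS = 0, RHS = 0 → satisfies claim

That makes 1 counterexample.

Answer: 1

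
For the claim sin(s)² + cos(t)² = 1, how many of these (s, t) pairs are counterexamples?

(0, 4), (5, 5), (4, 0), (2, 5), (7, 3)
Testing each pair:
(0, 4): LHS = cos(4)² ≈ 0.4272, RHS = 1 → counterexample
(5, 5): LHS = cos(5)² + sin(5)² = 1, RHS = 1 → satisfies claim
(4, 0): LHS = sin(4)² + 1 ≈ 1.573, RHS = 1 → counterexample
(2, 5): LHS = cos(5)² + sin(2)² ≈ 0.9073, RHS = 1 → counterexample
(7, 3): LHS = sin(7)² + cos(3)² ≈ 1.412, RHS = 1 → counterexample

That makes 4 counterexamples.

Answer: 4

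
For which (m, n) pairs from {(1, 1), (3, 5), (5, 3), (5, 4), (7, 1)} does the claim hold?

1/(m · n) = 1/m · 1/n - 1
None

Testing each pair:
(1, 1): LHS = 1, RHS = 0 → fails
(3, 5): LHS = 1/15, RHS = -14/15 → fails
(5, 3): LHS = 1/15, RHS = -14/15 → fails
(5, 4): LHS = 1/20, RHS = -19/20 → fails
(7, 1): LHS = 1/7, RHS = -6/7 → fails

No pair satisfies the claim.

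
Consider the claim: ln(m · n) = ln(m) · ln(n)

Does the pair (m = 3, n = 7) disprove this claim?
Substituting m = 3, n = 7:
LHS = ln(3 · 7) = ln(21) ≈ 3.045
RHS = ln(3) · ln(7) ≈ 2.138

Since LHS ≠ RHS, this pair disproves the claim.

Answer: Yes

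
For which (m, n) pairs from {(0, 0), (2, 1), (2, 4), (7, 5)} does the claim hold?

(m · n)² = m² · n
Testing each pair:
(0, 0): LHS = 0, RHS = 0 → holds
(2, 1): LHS = 4, RHS = 4 → holds
(2, 4): LHS = 64, RHS = 16 → fails
(7, 5): LHS = 1225, RHS = 245 → fails

2 of 4 pairs satisfy the claim.

Answer: (0, 0), (2, 1)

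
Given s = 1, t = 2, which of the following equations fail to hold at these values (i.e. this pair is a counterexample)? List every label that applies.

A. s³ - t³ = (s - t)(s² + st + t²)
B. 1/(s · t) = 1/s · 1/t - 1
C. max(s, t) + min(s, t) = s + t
Evaluating each claim at the given values:
A. LHS = -7, RHS = -7 → holds here (LHS = RHS)
B. LHS = 1/2, RHS = -1/2 → fails here (LHS ≠ RHS)
C. LHS = 3, RHS = 3 → holds here (LHS = RHS)

Answer: B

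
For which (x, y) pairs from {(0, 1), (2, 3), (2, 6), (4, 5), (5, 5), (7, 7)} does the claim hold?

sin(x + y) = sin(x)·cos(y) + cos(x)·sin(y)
All pairs

Testing each pair:
(0, 1): LHS = sin(1) ≈ 0.8415, RHS = sin(1) ≈ 0.8415 → holds
(2, 3): LHS = sin(5) ≈ -0.9589, RHS = sin(2)·cos(3) + sin(3)·cos(2) ≈ -0.9589 → holds
(2, 6): LHS = sin(8) ≈ 0.9894, RHS = sin(6)·cos(2) + sin(2)·cos(6) ≈ 0.9894 → holds
(4, 5): LHS = sin(9) ≈ 0.4121, RHS = sin(4)·cos(5) + sin(5)·cos(4) ≈ 0.4121 → holds
(5, 5): LHS = sin(10) ≈ -0.544, RHS = 2·sin(5)·cos(5) ≈ -0.544 → holds
(7, 7): LHS = sin(14) ≈ 0.9906, RHS = 2·sin(7)·cos(7) ≈ 0.9906 → holds

Every pair satisfies the claim.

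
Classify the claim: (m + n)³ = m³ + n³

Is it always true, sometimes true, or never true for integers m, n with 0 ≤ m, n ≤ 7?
Sometimes true

It holds at (m, n) = (6, 0) (both sides equal 216), but fails at (m, n) = (3, 3) (LHS = 216, RHS = 54).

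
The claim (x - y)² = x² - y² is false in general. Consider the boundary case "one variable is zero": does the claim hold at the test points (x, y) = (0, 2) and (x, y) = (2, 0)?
Only at (2, 0)

At (0, 2): LHS = 4 ≠ RHS = -4
At (2, 0): LHS = 4, RHS = 4 → equal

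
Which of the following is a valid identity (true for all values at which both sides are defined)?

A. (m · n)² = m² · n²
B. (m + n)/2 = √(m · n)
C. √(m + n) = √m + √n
A: holds — e.g. at (2, 3), both sides equal 36.
B: fails at (5, 8) — LHS = 13/2, RHS = 2·√(10) ≈ 6.325.
C: fails at (1, 5) — LHS = √(6) ≈ 2.449, RHS = 1 + √(5) ≈ 3.236.

Answer: A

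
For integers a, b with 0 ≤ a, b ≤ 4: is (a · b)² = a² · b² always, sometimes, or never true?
Always true

The identity holds for every pair in the range. For instance at (a, b) = (3, 4): both sides equal 144.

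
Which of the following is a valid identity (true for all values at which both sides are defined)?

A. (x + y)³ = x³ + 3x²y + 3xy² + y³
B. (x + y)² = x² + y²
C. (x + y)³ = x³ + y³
A: holds — e.g. at (3, 5), both sides equal 512.
B: fails at (3, 3) — LHS = 36, RHS = 18.
C: fails at (2, 4) — LHS = 216, RHS = 72.

Answer: A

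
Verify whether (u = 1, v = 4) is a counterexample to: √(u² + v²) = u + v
Yes

Substituting u = 1, v = 4:
LHS = √(1² + 4²) = √(17) ≈ 4.123
RHS = 1 + 4 = 5

Since LHS ≠ RHS, this pair disproves the claim.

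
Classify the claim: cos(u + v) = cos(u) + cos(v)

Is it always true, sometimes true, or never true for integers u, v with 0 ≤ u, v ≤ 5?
Never true

The claim fails for every pair in the range. For instance at (u, v) = (3, 4): LHS = cos(7) ≈ 0.7539, RHS = cos(3) + cos(4) ≈ -1.644.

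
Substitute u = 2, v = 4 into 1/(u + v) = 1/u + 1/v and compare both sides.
LHS = 1/(2 + 4) = 1/6
RHS = 1/2 + 1/4 = 3/4

LHS ≠ RHS, so the equation does not hold here.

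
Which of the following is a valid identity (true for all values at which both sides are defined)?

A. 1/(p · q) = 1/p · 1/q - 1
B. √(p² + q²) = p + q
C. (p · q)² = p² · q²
A: fails at (5, 5) — LHS = 1/25, RHS = -24/25.
B: fails at (1, 3) — LHS = √(10) ≈ 3.162, RHS = 4.
C: holds — e.g. at (4, 4), both sides equal 256.

Answer: C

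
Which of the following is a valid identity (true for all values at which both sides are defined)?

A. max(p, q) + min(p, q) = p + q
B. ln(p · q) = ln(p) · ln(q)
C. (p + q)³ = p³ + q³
A

A: holds — e.g. at (2, 2), both sides equal 4.
B: fails at (6, 7) — LHS = ln(42) ≈ 3.738, RHS = ln(6)·ln(7) ≈ 3.487.
C: fails at (1, 4) — LHS = 125, RHS = 65.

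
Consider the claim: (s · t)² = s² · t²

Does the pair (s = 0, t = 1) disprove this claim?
Substituting s = 0, t = 1:
LHS = (0 · 1)² = 0
RHS = 0² · 1² = 0

The sides agree, so this pair does not disprove the claim.

Answer: No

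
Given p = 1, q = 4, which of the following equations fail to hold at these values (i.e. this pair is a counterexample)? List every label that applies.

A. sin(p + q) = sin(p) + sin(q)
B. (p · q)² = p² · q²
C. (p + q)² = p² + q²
Evaluating each claim at the given values:
A. LHS = sin(5) ≈ -0.9589, RHS = sin(4) + sin(1) ≈ 0.08467 → fails here (LHS ≠ RHS)
B. LHS = 16, RHS = 16 → holds here (LHS = RHS)
C. LHS = 25, RHS = 17 → fails here (LHS ≠ RHS)

Answer: A, C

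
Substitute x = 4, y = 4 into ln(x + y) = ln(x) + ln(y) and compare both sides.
LHS = ln(4 + 4) = ln(8) ≈ 2.079
RHS = ln(4) + ln(4) = 2·ln(4) ≈ 2.773

LHS ≠ RHS (they differ by about 0.6931), so the equation does not hold here.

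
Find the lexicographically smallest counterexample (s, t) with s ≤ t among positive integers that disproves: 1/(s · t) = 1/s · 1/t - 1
(s, t) = (1, 1)

Substituting (1, 1) into the claim:
LHS = 1/(1 · 1) = 1
RHS = 1/1 · 1/1 - 1 = 0

Since LHS ≠ RHS, this pair disproves the claim, and no lexicographically smaller pair (s ≤ t, positive integers) does.

For instance (3, 3) is also a counterexample (LHS = 1/9, RHS = -8/9), but it's lexicographically larger.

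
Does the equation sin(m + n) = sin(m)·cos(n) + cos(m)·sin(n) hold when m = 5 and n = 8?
Substituting m = 5, n = 8:

LHS = sin(5 + 8) = sin(13) ≈ 0.4202
RHS = sin(5)·cos(8) + cos(5)·sin(8) = sin(5)·cos(8) + sin(8)·cos(5) ≈ 0.4202

LHS = RHS, so the equation holds at this point.

Answer: Holds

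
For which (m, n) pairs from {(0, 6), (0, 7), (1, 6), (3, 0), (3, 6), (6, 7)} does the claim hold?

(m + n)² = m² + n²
(0, 6), (0, 7), (3, 0)

Testing each pair:
(0, 6): LHS = 36, RHS = 36 → holds
(0, 7): LHS = 49, RHS = 49 → holds
(1, 6): LHS = 49, RHS = 37 → fails
(3, 0): LHS = 9, RHS = 9 → holds
(3, 6): LHS = 81, RHS = 45 → fails
(6, 7): LHS = 169, RHS = 85 → fails

3 of 6 pairs satisfy the claim.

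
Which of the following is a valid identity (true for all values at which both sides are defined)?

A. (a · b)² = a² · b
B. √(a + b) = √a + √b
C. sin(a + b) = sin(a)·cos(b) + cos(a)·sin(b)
A: fails at (3, 3) — LHS = 81, RHS = 27.
B: fails at (2, 4) — LHS = √(6) ≈ 2.449, RHS = √(2) + 2 ≈ 3.414.
C: holds — e.g. at (0, 1), both sides equal sin(1) ≈ 0.8415.

Answer: C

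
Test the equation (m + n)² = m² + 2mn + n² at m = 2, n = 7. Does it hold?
Substituting m = 2, n = 7:

LHS = (2 + 7)² = 81
RHS = 2² + 2·2·7 + 7² = 81

LHS = RHS, so the equation holds at this point.

Answer: Holds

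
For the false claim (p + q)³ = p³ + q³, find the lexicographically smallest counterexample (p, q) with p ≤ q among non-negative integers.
At (0, 3): both sides equal 27, so it holds there.
At (0, 5): both sides equal 125, so it holds there.

Substituting (1, 1) into the claim:
LHS = (1 + 1)³ = 8
RHS = 1³ + 1³ = 2

Since LHS ≠ RHS, this pair disproves the claim, and no lexicographically smaller pair (p ≤ q, non-negative integers) does.

For instance (3, 6) is also a counterexample (LHS = 729, RHS = 243), but it's lexicographically larger.

Answer: (p, q) = (1, 1)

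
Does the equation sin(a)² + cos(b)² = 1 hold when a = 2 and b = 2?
Substituting a = 2, b = 2:

LHS = sin(2)² + cos(2)² = 1
RHS = 1

LHS = RHS, so the equation holds at this point.

Answer: Holds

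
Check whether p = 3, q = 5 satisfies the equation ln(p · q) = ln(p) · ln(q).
Fails

Substituting p = 3, q = 5:

LHS = ln(3 · 5) = ln(15) ≈ 2.708
RHS = ln(3) · ln(5) ≈ 1.768

LHS ≠ RHS, so the equation does not hold at this point.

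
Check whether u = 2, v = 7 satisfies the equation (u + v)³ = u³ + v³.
Fails

Substituting u = 2, v = 7:

LHS = (2 + 7)³ = 729
RHS = 2³ + 7³ = 351

LHS ≠ RHS, so the equation does not hold at this point.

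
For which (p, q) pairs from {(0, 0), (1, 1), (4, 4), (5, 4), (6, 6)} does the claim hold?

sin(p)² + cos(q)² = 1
Testing each pair:
(0, 0): LHS = 1, RHS = 1 → holds
(1, 1): LHS = cos(1)² + sin(1)² = 1, RHS = 1 → holds
(4, 4): LHS = cos(4)² + sin(4)² = 1, RHS = 1 → holds
(5, 4): LHS = cos(4)² + sin(5)² ≈ 1.347, RHS = 1 → fails
(6, 6): LHS = sin(6)² + cos(6)² = 1, RHS = 1 → holds

4 of 5 pairs satisfy the claim.

Answer: (0, 0), (1, 1), (4, 4), (6, 6)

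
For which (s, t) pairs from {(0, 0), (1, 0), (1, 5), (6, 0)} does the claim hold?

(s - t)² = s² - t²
(0, 0), (1, 0), (6, 0)

Testing each pair:
(0, 0): LHS = 0, RHS = 0 → holds
(1, 0): LHS = 1, RHS = 1 → holds
(1, 5): LHS = 16, RHS = -24 → fails
(6, 0): LHS = 36, RHS = 36 → holds

3 of 4 pairs satisfy the claim.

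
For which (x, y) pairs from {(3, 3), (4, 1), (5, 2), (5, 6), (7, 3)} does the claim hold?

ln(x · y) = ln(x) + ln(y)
Testing each pair:
(3, 3): LHS = ln(9) ≈ 2.197, RHS = 2·ln(3) ≈ 2.197 → holds
(4, 1): LHS = ln(4) ≈ 1.386, RHS = ln(4) ≈ 1.386 → holds
(5, 2): LHS = ln(10) ≈ 2.303, RHS = ln(2) + ln(5) ≈ 2.303 → holds
(5, 6): LHS = ln(30) ≈ 3.401, RHS = ln(5) + ln(6) ≈ 3.401 → holds
(7, 3): LHS = ln(21) ≈ 3.045, RHS = ln(3) + ln(7) ≈ 3.045 → holds

Every pair satisfies the claim.

Answer: All pairs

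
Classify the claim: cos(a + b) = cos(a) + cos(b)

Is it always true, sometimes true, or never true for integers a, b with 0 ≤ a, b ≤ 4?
Never true

The claim fails for every pair in the range. For instance at (a, b) = (0, 2): LHS = cos(2) ≈ -0.4161, RHS = cos(2) + 1 ≈ 0.5839.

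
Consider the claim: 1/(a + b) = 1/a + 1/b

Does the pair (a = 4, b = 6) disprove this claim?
Substituting a = 4, b = 6:
LHS = 1/(4 + 6) = 1/10
RHS = 1/4 + 1/6 = 5/12

Since LHS ≠ RHS, this pair disproves the claim.

Answer: Yes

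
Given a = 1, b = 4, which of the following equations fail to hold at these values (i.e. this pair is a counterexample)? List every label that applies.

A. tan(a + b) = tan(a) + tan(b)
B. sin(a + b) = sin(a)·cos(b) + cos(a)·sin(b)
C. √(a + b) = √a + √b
A, C

Evaluating each claim at the given values:
A. LHS = tan(5) ≈ -3.381, RHS = tan(4) + tan(1) ≈ 2.715 → fails here (LHS ≠ RHS)
B. LHS = sin(5) ≈ -0.9589, RHS = sin(1)·cos(4) + sin(4)·cos(1) ≈ -0.9589 → holds here (LHS = RHS)
C. LHS = √(5) ≈ 2.236, RHS = 3 → fails here (LHS ≠ RHS)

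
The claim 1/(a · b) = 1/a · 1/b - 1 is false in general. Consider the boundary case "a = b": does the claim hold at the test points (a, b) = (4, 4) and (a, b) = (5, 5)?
At (4, 4): LHS = 1/16 ≠ RHS = -15/16
At (5, 5): LHS = 1/25 ≠ RHS = -24/25

Answer: No, fails at both test points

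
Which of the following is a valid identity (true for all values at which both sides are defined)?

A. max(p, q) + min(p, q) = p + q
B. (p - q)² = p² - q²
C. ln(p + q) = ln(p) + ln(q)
A: holds — e.g. at (6, 7), both sides equal 13.
B: fails at (2, 3) — LHS = 1, RHS = -5.
C: fails at (3, 4) — LHS = ln(7) ≈ 1.946, RHS = ln(3) + ln(4) ≈ 2.485.

Answer: A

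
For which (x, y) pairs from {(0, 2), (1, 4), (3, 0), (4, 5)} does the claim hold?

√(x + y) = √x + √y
(0, 2), (3, 0)

Testing each pair:
(0, 2): LHS = √(2) ≈ 1.414, RHS = √(2) ≈ 1.414 → holds
(1, 4): LHS = √(5) ≈ 2.236, RHS = 3 → fails
(3, 0): LHS = √(3) ≈ 1.732, RHS = √(3) ≈ 1.732 → holds
(4, 5): LHS = 3, RHS = 2 + √(5) ≈ 4.236 → fails

2 of 4 pairs satisfy the claim.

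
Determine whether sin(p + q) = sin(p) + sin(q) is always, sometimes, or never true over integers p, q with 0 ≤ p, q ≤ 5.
It holds at (p, q) = (1, 0) (both sides equal sin(1) ≈ 0.8415), but fails at (p, q) = (4, 5) (LHS = sin(9) ≈ 0.4121, RHS = sin(5) + sin(4) ≈ -1.716).

Answer: Sometimes true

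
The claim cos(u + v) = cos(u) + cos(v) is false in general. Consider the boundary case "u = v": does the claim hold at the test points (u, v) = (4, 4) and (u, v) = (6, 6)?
At (4, 4): LHS = cos(8) ≈ -0.1455 ≠ RHS = 2·cos(4) ≈ -1.307
At (6, 6): LHS = cos(12) ≈ 0.8439 ≠ RHS = 2·cos(6) ≈ 1.92

Answer: No, fails at both test points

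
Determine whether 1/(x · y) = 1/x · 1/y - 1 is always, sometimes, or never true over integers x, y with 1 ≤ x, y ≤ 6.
The claim fails for every pair in the range. For instance at (x, y) = (2, 5): LHS = 1/10, RHS = -9/10.

Answer: Never true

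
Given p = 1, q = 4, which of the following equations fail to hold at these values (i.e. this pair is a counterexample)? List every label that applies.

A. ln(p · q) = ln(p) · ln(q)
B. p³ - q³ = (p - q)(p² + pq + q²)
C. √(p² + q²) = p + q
A, C

Evaluating each claim at the given values:
A. LHS = ln(4) ≈ 1.386, RHS = 0 → fails here (LHS ≠ RHS)
B. LHS = -63, RHS = -63 → holds here (LHS = RHS)
C. LHS = √(17) ≈ 4.123, RHS = 5 → fails here (LHS ≠ RHS)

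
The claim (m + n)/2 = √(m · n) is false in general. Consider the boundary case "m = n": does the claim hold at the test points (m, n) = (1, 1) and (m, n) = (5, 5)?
Yes, holds at both test points

At (1, 1): LHS = 1, RHS = 1 → equal
At (5, 5): LHS = 5, RHS = 5 → equal

So the claim does hold at both of these boundary points, even though it is not an identity.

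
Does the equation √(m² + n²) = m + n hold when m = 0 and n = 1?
Substituting m = 0, n = 1:

LHS = √(0² + 1²) = 1
RHS = 0 + 1 = 1

LHS = RHS, so the equation holds at this point.

Answer: Holds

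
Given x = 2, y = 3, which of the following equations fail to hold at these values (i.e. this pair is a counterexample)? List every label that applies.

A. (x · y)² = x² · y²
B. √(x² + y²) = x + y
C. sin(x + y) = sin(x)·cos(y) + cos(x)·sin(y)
B

Evaluating each claim at the given values:
A. LHS = 36, RHS = 36 → holds here (LHS = RHS)
B. LHS = √(13) ≈ 3.606, RHS = 5 → fails here (LHS ≠ RHS)
C. LHS = sin(5) ≈ -0.9589, RHS = sin(2)·cos(3) + sin(3)·cos(2) ≈ -0.9589 → holds here (LHS = RHS)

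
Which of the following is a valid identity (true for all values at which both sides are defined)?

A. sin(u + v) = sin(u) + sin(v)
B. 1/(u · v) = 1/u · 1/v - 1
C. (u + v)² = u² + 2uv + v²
C

A: fails at (2, 2) — LHS = sin(4) ≈ -0.7568, RHS = 2·sin(2) ≈ 1.819.
B: fails at (1, 4) — LHS = 1/4, RHS = -3/4.
C: holds — e.g. at (1, 3), both sides equal 16.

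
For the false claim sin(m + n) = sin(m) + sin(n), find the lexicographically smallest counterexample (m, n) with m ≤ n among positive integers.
Substituting (1, 1) into the claim:
LHS = sin(1 + 1) = sin(2) ≈ 0.9093
RHS = sin(1) + sin(1) = 2·sin(1) ≈ 1.683

Since LHS ≠ RHS, this pair disproves the claim, and no lexicographically smaller pair (m ≤ n, positive integers) does.

For instance (4, 4) is also a counterexample (LHS = sin(8) ≈ 0.9894, RHS = 2·sin(4) ≈ -1.514), but it's lexicographically larger.

Answer: (m, n) = (1, 1)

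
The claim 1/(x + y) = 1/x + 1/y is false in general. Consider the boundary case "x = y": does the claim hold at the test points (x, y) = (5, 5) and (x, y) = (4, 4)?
No, fails at both test points

At (5, 5): LHS = 1/10 ≠ RHS = 2/5
At (4, 4): LHS = 1/8 ≠ RHS = 1/2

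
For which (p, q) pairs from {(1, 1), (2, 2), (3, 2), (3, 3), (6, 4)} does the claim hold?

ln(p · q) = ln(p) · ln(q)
Testing each pair:
(1, 1): LHS = 0, RHS = 0 → holds
(2, 2): LHS = ln(4) ≈ 1.386, RHS = ln(2)² ≈ 0.4805 → fails
(3, 2): LHS = ln(6) ≈ 1.792, RHS = ln(2)·ln(3) ≈ 0.7615 → fails
(3, 3): LHS = ln(9) ≈ 2.197, RHS = ln(3)² ≈ 1.207 → fails
(6, 4): LHS = ln(24) ≈ 3.178, RHS = ln(4)·ln(6) ≈ 2.484 → fails

1 of 5 pairs satisfies the claim.

Answer: (1, 1)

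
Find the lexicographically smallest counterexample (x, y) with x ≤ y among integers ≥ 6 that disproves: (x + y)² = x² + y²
Substituting (6, 6) into the claim:
LHS = (6 + 6)² = 144
RHS = 6² + 6² = 72

Since LHS ≠ RHS, this pair disproves the claim, and no lexicographically smaller pair (x ≤ y, integers ≥ 6) does.

For instance (9, 13) is also a counterexample (LHS = 484, RHS = 250), but it's lexicographically larger.

Answer: (x, y) = (6, 6)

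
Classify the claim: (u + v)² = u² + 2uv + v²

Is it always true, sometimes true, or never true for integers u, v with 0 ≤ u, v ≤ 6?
Always true

The identity holds for every pair in the range. For instance at (u, v) = (5, 4): both sides equal 81.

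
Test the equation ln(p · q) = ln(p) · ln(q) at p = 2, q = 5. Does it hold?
Fails

Substituting p = 2, q = 5:

LHS = ln(2 · 5) = ln(10) ≈ 2.303
RHS = ln(2) · ln(5) ≈ 1.116

LHS ≠ RHS, so the equation does not hold at this point.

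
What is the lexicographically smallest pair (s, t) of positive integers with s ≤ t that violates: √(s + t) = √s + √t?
(s, t) = (1, 1)

Substituting (1, 1) into the claim:
LHS = √(1 + 1) = √(2) ≈ 1.414
RHS = √1 + √1 = 2

Since LHS ≠ RHS, this pair disproves the claim, and no lexicographically smaller pair (s ≤ t, positive integers) does.

For instance (4, 8) is also a counterexample (LHS = 2·√(3) ≈ 3.464, RHS = 2 + 2·√(2) ≈ 4.828), but it's lexicographically larger.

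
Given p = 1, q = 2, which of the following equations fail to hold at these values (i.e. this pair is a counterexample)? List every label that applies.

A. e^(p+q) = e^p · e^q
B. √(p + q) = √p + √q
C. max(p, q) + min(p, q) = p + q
B

Evaluating each claim at the given values:
A. LHS = e^3 ≈ 20.09, RHS = e^3 ≈ 20.09 → holds here (LHS = RHS)
B. LHS = √(3) ≈ 1.732, RHS = 1 + √(2) ≈ 2.414 → fails here (LHS ≠ RHS)
C. LHS = 3, RHS = 3 → holds here (LHS = RHS)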